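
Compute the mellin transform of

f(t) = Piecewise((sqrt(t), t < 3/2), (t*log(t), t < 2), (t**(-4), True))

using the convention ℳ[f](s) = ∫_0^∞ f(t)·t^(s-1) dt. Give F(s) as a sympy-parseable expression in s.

summing 3 kernel integrals split by 3/2, 2 yields ℳ[f](s)
the [0, 3/2) slice contributes ∫ sqrt(t)·t^(s-1) dt
[3/2, 2) adds the kernel integral of t*log(t)
between 2 and ∞ the integrand is t**(-4)·t^(s-1)

(-32*2**(2*s)*(s - 4)*(2*s + 1) + 3**s*s*(s - 4)*(2*s + 1)*(-24*log(3) + 24*log(2)) + 3**s*(s - 4)*(2*s + 1)*(-24*log(3) + 24*log(2)) + 24*3**s*(s - 4)*(2*s + 1) + 16*3**s*sqrt(6)*(s - 4)*(s**2 + 2*s + 1) + 32*4**s*s*(s - 4)*(2*s + 1)*log(2) + 32*4**s*(s - 4)*(2*s + 1)*log(2) - 4**s*(2*s + 1)*(s**2 + 2*s + 1))/(16*2**s*(s - 4)*(2*s + 1)*(s**2 + 2*s + 1))
  -1/2 < Re(s) < 4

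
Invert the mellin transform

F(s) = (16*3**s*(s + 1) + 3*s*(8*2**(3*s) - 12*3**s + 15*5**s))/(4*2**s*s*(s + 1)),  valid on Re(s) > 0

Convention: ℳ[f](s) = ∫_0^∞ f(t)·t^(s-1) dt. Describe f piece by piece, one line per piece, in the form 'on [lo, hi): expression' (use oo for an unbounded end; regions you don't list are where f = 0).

on [0, 3/2): 4
on [3/2, 5/2): 6*t
on [5/2, 4): 3*t/2

integrate the 3 segments split at 3/2, 5/2, then add the results
segment 0 to 3/2 holds 4; add its integral
piece [3/2, 5/2): integrate 6*t against the kernel
on [5/2, 4): add ∫ 3*t/2·t^(s-1) dt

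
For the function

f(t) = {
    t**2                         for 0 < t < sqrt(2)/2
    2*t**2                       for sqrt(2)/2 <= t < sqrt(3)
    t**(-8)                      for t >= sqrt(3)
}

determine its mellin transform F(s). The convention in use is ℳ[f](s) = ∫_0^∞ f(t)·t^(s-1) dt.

(sqrt(2)/2)**s*(972*6**(s/2)*(s - 8) - 2*6**(s/2)*(s + 2) - 81*s + 648)/(162*(s - 8)*(s + 2))
  -2 < Re(s) < 8

invert the power substitution to get t on [0, 1/2); 2*t on [1/2, 3); t**(-4) on [3, ∞)
treat the 3 regions marked off by sqrt(2)/2, sqrt(3) separately and sum
∫ t**2·t^(s-1) over [0, sqrt(2)/2)
[sqrt(2)/2, sqrt(3)) adds the kernel integral of 2*t**2
[sqrt(3), ∞) adds the kernel integral of t**(-8)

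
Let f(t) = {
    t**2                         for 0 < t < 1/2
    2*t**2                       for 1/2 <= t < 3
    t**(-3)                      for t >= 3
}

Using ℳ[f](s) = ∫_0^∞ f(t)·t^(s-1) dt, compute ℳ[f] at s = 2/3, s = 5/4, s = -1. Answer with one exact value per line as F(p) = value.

F(2/3) = 2**(1/3)*(-189 + 13640*6**(2/3))/4032
F(5/4) = 2**(3/4)*(-63 + 27320*6**(1/4))/3276
F(-1) = 1783/324

undo the shared t-power: t on [0, 1/2); 2*t on [1/2, 3); t**(-4) on [3, ∞)
cuts at 1/2, 3: linearity sums the 3 kernel integrals
∫ over [0, 1/2) of t**2·t^(s-1) joins the sum
on [1/2, 3) integrate f = 2*t**2 against the kernel
piece [3, ∞): integrate t**(-3) against the kernel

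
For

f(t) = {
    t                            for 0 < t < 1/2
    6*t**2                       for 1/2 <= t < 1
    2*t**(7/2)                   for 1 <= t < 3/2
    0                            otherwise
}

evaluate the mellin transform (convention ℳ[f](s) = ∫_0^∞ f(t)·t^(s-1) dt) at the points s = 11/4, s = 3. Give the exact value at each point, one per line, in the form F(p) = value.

F(11/4) = -13*2**(1/4)/570 + 448/475 + 729*2**(3/4)*3**(1/4)/400
F(3) = 3621/4160 + 729*sqrt(6)/416

cuts at 1/2, 1: linearity sums the 3 kernel integrals
on [0, 1/2) integrate f = t against the kernel
segment [1/2, 1) carries 6*t**2; integrate it
segment [1, 3/2) carries 2*t**(7/2); integrate it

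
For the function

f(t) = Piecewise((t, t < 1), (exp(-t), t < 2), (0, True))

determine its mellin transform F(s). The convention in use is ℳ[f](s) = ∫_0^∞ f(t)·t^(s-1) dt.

cuts at 1: linearity sums the 2 kernel integrals
between 0 and 1 the integrand is t·t^(s-1)
segment [1, 2) carries exp(-t); integrate it

((s + 1)*uppergamma(s, 1) - (s + 1)*uppergamma(s, 2) + 1)/(s + 1)
  Re(s) > -1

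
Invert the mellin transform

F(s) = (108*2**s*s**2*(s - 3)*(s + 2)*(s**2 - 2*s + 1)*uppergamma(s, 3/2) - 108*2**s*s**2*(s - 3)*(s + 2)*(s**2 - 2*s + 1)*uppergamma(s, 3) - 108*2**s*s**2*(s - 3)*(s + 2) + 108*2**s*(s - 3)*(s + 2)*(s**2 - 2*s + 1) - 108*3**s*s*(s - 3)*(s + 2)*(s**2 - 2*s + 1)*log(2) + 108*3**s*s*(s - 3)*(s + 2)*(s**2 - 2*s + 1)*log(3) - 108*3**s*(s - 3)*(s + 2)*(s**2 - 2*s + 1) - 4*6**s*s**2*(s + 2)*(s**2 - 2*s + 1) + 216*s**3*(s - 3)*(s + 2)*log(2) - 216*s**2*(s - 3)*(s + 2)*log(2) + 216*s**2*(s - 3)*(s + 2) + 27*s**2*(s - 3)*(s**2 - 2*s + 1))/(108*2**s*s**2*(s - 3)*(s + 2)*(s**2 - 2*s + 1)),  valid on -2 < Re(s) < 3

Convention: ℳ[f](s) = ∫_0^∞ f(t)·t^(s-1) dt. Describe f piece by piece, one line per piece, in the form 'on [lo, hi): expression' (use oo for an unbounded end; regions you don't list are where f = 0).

on [0, 1/2): t**2
on [1/2, 1): log(t)/t
on [1, 3/2): log(t)
on [3/2, 3): exp(-t)
on [3, oo): t**(-3)

summing 5 kernel integrals split by 1/2, 1, 3/2, 3 yields ℳ[f](s)
segment 0 to 1/2 holds t**2; add its integral
segment 1/2 to 1 holds log(t)/t; add its integral
piece [1, 3/2): integrate log(t) against the kernel
the [3/2, 3) slice contributes ∫ exp(-t)·t^(s-1) dt
on [3, ∞): add ∫ t**(-3)·t^(s-1) dt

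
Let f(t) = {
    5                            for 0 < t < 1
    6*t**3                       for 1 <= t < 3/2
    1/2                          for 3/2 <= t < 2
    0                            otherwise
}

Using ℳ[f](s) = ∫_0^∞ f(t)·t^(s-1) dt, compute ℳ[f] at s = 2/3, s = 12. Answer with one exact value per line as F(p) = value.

slice at 1, 3/2, transform all 3 pieces, and sum them
the [0, 1) slice contributes ∫ 5·t^(s-1) dt
for t in [1, 3/2): the term is ∫ 6*t**3·t^(s-1)
[3/2, 2) adds the kernel integral of 1/2

F(2/3) = 3*2**(2/3)/4 + 129/22 + 105*2**(1/3)*3**(2/3)/44
F(12) = 167330509/491520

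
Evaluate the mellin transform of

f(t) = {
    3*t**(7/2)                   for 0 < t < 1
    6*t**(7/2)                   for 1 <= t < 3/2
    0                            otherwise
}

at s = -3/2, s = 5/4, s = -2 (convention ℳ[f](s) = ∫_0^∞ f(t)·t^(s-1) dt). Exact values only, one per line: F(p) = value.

F(-3/2) = 21/4
F(5/4) = -12/19 + 243*2**(1/4)*3**(3/4)/76
F(-2) = -2 + 3*sqrt(6)

split f at 1: ℳ[f](s) collects 2 kernel integrals
on [0, 1) integrate f = 3*t**(7/2) against the kernel
∫ 6*t**(7/2)·t^(s-1) over [1, 3/2)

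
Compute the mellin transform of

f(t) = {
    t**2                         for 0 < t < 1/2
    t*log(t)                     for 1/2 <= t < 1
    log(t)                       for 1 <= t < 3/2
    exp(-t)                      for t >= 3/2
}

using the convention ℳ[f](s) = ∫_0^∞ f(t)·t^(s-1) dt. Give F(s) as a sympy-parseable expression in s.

along the cuts 1/2, 1, 3/2, ℳ[f](s) splits into 4 integrals
piece [0, 1/2): integrate t**2 against the kernel
on [1/2, 1) integrate f = t*log(t) against the kernel
for t in [1, 3/2): the term is ∫ log(t)·t^(s-1)
between 3/2 and ∞ the integrand is exp(-t)·t^(s-1)

(4*2**s*s**2*(s + 2)*(s**2 + 2*s + 1)*uppergamma(s, 3/2) - 4*2**s*s**2*(s + 2) + 4*2**s*(s + 2)*(s**2 + 2*s + 1) + 3**s*s*(s + 2)*(-4*log(2) + 4*log(3))*(s**2 + 2*s + 1) - 4*3**s*(s + 2)*(s**2 + 2*s + 1) + s**3*(s + 2)*log(4) + s**2*(s + 2)*log(4) + 2*s**2*(s + 2) + s**2*(s**2 + 2*s + 1))/(4*2**s*s**2*(s + 2)*(s**2 + 2*s + 1))
  Re(s) > -2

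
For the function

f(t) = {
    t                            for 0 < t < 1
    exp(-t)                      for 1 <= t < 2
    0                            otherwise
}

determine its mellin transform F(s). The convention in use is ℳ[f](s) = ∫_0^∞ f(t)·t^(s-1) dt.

slice at 1, transform all 2 pieces, and sum them
[0, 1) adds the kernel integral of t
over [1, 2), the kernel integral of exp(-t) enters the sum

((s + 1)*uppergamma(s, 1) - (s + 1)*uppergamma(s, 2) + 1)/(s + 1)
  Re(s) > -1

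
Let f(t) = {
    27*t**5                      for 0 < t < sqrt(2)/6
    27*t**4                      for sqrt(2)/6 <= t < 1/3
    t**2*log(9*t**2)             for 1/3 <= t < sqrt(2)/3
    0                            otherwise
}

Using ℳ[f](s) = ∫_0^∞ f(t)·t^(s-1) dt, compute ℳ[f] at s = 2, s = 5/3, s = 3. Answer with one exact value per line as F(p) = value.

F(2) = sqrt(2)/9072 + 1/1296 + log(2)/81
F(5/3) = 3**(1/3)*(-65280*2**(5/6) - 14520*2**(1/6) + 2057*2**(2/3) + 119680*2**(5/6)*log(2) + 148800)/17772480
F(3) = sqrt(2)*(-15536 + 11567*sqrt(2) + 35840*log(2))/10886400

strip the shared t-power: 27*t**3 on [0, sqrt(2)/6); 27*t**2 on [sqrt(2)/6, 1/3); log(9*t**2) on [1/3, sqrt(2)/3)
peel off the common scale on t: t**3 on [0, sqrt(2)/2); 3*t**2 on [sqrt(2)/2, 1); log(t**2) on [1, sqrt(2))
peel off the power substitution: t**(3/2) on [0, 1/2); 3*t on [1/2, 1); log(t) on [1, 2)
slice at sqrt(2)/6, 1/3, transform all 3 pieces, and sum them
on [0, sqrt(2)/6): add ∫ 27*t**5·t^(s-1) dt
on [sqrt(2)/6, 1/3) integrate f = 27*t**4 against the kernel
segment 1/3 to sqrt(2)/3 holds t**2*log(9*t**2); add its integral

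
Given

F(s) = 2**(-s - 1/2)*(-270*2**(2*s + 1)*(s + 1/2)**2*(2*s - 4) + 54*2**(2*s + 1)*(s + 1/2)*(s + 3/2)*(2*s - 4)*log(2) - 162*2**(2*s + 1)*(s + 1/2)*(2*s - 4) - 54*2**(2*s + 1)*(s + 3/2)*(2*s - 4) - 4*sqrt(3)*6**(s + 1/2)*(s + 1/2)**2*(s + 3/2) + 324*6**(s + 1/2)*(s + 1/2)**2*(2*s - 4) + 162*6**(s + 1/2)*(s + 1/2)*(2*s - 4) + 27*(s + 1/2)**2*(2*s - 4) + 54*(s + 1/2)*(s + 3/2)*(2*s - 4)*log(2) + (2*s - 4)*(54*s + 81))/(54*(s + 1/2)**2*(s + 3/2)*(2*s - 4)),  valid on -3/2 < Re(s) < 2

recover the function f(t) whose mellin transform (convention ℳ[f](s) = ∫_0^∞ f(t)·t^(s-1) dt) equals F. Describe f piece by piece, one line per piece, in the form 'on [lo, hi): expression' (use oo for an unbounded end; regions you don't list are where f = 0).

on [0, 1/2): t**(3/2)
on [1/2, 2): sqrt(t)*log(t)
on [2, 3): sqrt(t)*(t + 3)
on [3, oo): t**(-2)

remove the shared t-power first: t on [0, 1/2); log(t) on [1/2, 2); t + 3 on [2, 3); …
summing 4 kernel integrals split by 1/2, 2, 3 yields ℳ[f](s)
segment 0 to 1/2 holds t**(3/2); add its integral
over [1/2, 2), the kernel integral of sqrt(t)*log(t) enters the sum
between 2 and 3 the integrand is sqrt(t)*(t + 3)·t^(s-1)
segment [3, ∞) carries t**(-2); integrate it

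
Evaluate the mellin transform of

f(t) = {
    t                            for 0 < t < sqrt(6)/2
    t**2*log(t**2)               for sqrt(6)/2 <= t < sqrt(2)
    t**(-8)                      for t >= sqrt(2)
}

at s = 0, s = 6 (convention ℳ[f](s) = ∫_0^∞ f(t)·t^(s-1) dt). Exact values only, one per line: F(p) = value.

F(0) = -3*log(3)/4 - 31/128 + 7*log(2)/4 + sqrt(6)/2
F(6) = -81*log(3)/128 - 47/512 + 27*sqrt(6)/112 + 337*log(2)/128

peel off the power substitution: sqrt(t) on [0, 3/2); t*log(t) on [3/2, 2); t**(-4) on [2, ∞)
integrate the 3 segments split at sqrt(6)/2, sqrt(2), then add the results
between 0 and sqrt(6)/2 the integrand is t·t^(s-1)
between sqrt(6)/2 and sqrt(2) the integrand is t**2*log(t**2)·t^(s-1)
segment [sqrt(2), ∞) carries t**(-8); integrate it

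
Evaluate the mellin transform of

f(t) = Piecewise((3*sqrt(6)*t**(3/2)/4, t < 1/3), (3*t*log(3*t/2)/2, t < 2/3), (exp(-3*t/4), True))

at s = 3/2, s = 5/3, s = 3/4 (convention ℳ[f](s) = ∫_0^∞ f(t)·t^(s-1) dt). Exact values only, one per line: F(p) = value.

invert the common scale on t to get 3*sqrt(3)*t**(3/2) on [0, 1/6); 3*t*log(3*t) on [1/6, 1/3); exp(-3*t/2) on [1/3, ∞)
undo the common scale on t: t**(3/2) on [0, 1/2); t*log(t) on [1/2, 1); exp(-t/2) on [1, ∞)
along the cuts 1/3, 2/3, ℳ[f](s) splits into 3 integrals
over [0, 1/3), the kernel integral of 3*sqrt(6)*t**(3/2)/4 enters the sum
between 1/3 and 2/3 the integrand is 3*t*log(3*t/2)/2·t^(s-1)
over [2/3, ∞), the kernel integral of exp(-3*t/4) enters the sum

F(3/2) = sqrt(3)*((-71*sqrt(2) + 24 + 60*log(2) + 1200*sqrt(pi)*erfc(sqrt(2)/2))*exp(1/2) + 1200*sqrt(2))*exp(-1/2)/2700
F(5/3) = 3**(1/3)*(-684*2**(2/3) + 171 + 192*sqrt(2) + 456*log(2) + 19456*2**(1/3)*uppergamma(5/3, 1/2))/21888
F(3/4) = 3**(1/4)*(-144*2**(3/4) + 49*sqrt(2) + 72 + 126*log(2) + 882*sqrt(2)*uppergamma(3/4, 1/2))/1323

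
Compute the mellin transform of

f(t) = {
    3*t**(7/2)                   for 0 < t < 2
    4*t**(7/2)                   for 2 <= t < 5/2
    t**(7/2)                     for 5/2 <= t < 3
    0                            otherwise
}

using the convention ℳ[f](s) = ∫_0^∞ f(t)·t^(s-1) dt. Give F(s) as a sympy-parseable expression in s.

decompose at 2, 5/2; ℳ[f](s) sums the 3 pieces' integrals
for t in [0, 2): the term is ∫ 3*t**(7/2)·t^(s-1)
for t in [2, 5/2): the term is ∫ 4*t**(7/2)·t^(s-1)
on [5/2, 3) integrate f = t**(7/2) against the kernel

2*(-2**(s + 7/2) + 3**(s + 7/2) + 3*(5/2)**(s + 7/2))/(2*s + 7)
  Re(s) > -7/2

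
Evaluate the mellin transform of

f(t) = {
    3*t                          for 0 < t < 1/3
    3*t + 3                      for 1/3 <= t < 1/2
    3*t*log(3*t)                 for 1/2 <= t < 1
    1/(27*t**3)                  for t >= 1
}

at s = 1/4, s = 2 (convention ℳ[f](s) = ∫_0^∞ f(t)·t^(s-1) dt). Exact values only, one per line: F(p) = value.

undo the common scale on t: t on [0, 1); t + 3 on [1, 3/2); t*log(t) on [3/2, 3); …
along the cuts 1/3, 1/2, 1, ℳ[f](s) splits into 4 integrals
for t in [0, 1/3): the term is ∫ 3*t·t^(s-1)
the [1/3, 1/2) slice contributes ∫ (3*t + 3)·t^(s-1) dt
between 1/2 and 1 the integrand is 3*t*log(3*t)·t^(s-1)
over [1, ∞), the kernel integral of 1/(27*t**3) enters the sum

F(1/4) = -4*3**(3/4) - 14156/7425 + log(2**(3*2**(3/4)/5)*3**(12/5 - 3*2**(3/4)/5)) + 177*2**(3/4)/25
F(2) = 17/216 + log(2)/8 + 7*log(3)/8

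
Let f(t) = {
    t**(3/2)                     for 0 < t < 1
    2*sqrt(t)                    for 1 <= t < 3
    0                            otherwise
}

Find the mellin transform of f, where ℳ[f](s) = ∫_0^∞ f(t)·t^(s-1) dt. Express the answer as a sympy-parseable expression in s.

linearity at 1 turns ℳ[f](s) into 2 summed integrals
the [0, 1) slice contributes ∫ t**(3/2)·t^(s-1) dt
piece [1, 3): integrate 2*sqrt(t) against the kernel

(4*sqrt(3)*3**s*(2*s + 3) - 4*s - 10)/((2*s + 1)*(2*s + 3))
  Re(s) > -3/2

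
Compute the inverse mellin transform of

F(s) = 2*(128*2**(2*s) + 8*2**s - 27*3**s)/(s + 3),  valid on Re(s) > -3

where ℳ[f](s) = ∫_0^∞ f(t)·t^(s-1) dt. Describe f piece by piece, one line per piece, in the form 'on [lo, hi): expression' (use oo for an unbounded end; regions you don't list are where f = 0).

on [0, 2): 4*t**3
on [2, 3): 2*t**3
on [3, 4): 4*t**3

integrate the 3 segments split at 2, 3, then add the results
over [0, 2), the kernel integral of 4*t**3 enters the sum
for t in [2, 3): the term is ∫ 2*t**3·t^(s-1)
for t in [3, 4): the term is ∫ 4*t**3·t^(s-1)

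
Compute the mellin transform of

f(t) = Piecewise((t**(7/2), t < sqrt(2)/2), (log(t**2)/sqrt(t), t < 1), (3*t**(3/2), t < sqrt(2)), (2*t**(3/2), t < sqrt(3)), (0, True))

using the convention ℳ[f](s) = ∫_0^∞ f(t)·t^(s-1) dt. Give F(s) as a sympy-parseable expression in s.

undo the shared t-power: t**3 on [0, sqrt(2)/2); log(t**2)/t on [sqrt(2)/2, 1); 3*t on [1, sqrt(2)); …
remove the shared t-power first: t**2 on [0, sqrt(2)/2); log(t**2)/t**2 on [sqrt(2)/2, 1); 3 on [1, sqrt(2)); …
invert the power substitution to get t on [0, 1/2); log(t)/t on [1/2, 1); 3 on [1, 2); …
cuts at sqrt(2)/2, 1, sqrt(2): linearity sums the 4 kernel integrals
segment [0, sqrt(2)/2) carries t**(7/2); integrate it
on [sqrt(2)/2, 1): add ∫ log(t**2)/sqrt(t)·t^(s-1) dt
segment 1 to sqrt(2) holds 3*t**(3/2); add its integral
∫ over [sqrt(2), sqrt(3)) of 2*t**(3/2)·t^(s-1) joins the sum

2**(-s/2 - 3/4)*(-3*2**(s/2 + 7/4)*(2*s + 7)*(16*s - (2*s + 3)**2 + 8) + 2**(s/2 + 15/4)*(2*s + 3)*(2*s + 7) + 2**(s + 5/2)*(2*s + 7)*(16*s - (2*s + 3)**2 + 8) + 4*6**(s/2 + 3/4)*(2*s + 7)*(16*s - (2*s + 3)**2 + 8) - 4*(2*s + 3)**2*(2*s + 7)*log(2) - 16*(2*s + 3)*(2*s + 7) + 16*(2*s + 3)*(2*s + 7)*log(2) + (2*s + 3)*(16*s - (2*s + 3)**2 + 8))/((2*s + 3)*(2*s + 7)*(16*s - (2*s + 3)**2 + 8))
  Re(s) > -7/2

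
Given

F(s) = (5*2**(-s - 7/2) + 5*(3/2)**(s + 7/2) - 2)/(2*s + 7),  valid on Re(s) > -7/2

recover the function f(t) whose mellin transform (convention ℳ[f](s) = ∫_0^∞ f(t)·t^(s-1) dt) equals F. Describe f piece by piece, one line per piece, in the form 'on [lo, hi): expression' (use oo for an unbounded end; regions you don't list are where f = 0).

on [0, 1/2): 4*t**(7/2)
on [1/2, 1): 3*t**(7/2)/2
on [1, 3/2): 5*t**(7/2)/2

the 3 pieces separated at 1/2, 1 each add one integral
piece [0, 1/2): integrate 4*t**(7/2) against the kernel
segment 1/2 to 1 holds 3*t**(7/2)/2; add its integral
the [1, 3/2) slice contributes ∫ 5*t**(7/2)/2·t^(s-1) dt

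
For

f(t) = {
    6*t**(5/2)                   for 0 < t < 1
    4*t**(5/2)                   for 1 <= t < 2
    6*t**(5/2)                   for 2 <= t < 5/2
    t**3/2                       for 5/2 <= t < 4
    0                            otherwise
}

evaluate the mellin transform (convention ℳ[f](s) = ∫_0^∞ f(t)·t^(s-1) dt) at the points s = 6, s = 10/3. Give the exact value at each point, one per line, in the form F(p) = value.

F(6) = -1024*sqrt(2)/17 + 1171875*sqrt(10)/2176 + 249837235/17408
F(10/3) = -46875*2**(2/3)*5**(1/3)/4864 - 384*2**(5/6)/35 + 12/35 + 5625*2**(1/6)*5**(5/6)/112 + 6144*2**(2/3)/19

f breaks at 1, 2, 5/2 into 4 integrals to sum
[0, 1) adds the kernel integral of 6*t**(5/2)
segment 1 to 2 holds 4*t**(5/2); add its integral
between 2 and 5/2 the integrand is 6*t**(5/2)·t^(s-1)
the [5/2, 4) slice contributes ∫ t**3/2·t^(s-1) dt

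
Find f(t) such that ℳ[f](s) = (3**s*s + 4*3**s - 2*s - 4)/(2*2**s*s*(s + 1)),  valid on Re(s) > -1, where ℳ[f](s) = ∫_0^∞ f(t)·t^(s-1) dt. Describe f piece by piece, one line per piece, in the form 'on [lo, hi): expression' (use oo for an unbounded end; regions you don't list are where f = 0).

treat the 2 regions marked off by 1/2 separately and sum
the [0, 1/2) slice contributes ∫ t·t^(s-1) dt
between 1/2 and 3/2 the integrand is (2 - t)·t^(s-1)

on [0, 1/2): t
on [1/2, 3/2): 2 - t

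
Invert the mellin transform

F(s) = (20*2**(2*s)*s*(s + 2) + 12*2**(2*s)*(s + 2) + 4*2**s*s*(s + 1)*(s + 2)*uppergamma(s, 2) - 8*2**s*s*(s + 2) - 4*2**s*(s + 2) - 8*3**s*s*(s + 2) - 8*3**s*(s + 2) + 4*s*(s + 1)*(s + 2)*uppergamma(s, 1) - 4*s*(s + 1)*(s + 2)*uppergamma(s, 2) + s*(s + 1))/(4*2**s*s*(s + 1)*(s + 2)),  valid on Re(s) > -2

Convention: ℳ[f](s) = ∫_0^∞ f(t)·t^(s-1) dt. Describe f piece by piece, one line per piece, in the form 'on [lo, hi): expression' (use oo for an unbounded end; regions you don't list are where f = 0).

on [0, 1/2): t**2
on [1/2, 1): exp(-2*t)
on [1, 3/2): t + 1
on [3/2, 2): t + 3
on [2, oo): exp(-t)

cuts at 1/2, 1, 3/2, 2: linearity sums the 5 kernel integrals
∫ over [0, 1/2) of t**2·t^(s-1) joins the sum
between 1/2 and 1 the integrand is exp(-2*t)·t^(s-1)
on [1, 3/2): add ∫ (t + 1)·t^(s-1) dt
piece [3/2, 2): integrate (t + 3) against the kernel
∫ over [2, ∞) of exp(-t)·t^(s-1) joins the sum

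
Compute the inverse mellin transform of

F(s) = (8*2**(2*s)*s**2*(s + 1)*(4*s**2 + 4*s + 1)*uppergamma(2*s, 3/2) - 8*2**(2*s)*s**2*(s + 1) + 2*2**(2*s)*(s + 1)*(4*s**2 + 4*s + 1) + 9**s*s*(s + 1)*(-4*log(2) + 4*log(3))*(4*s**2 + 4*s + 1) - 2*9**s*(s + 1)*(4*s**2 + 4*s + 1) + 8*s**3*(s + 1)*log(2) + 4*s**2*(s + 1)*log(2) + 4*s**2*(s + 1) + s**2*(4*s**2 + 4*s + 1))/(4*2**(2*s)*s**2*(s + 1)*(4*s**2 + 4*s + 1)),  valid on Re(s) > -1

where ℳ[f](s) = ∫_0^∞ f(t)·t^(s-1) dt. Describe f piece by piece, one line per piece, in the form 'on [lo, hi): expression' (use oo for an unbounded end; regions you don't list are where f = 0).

invert the power substitution to get t**2 on [0, 1/2); t*log(t) on [1/2, 1); log(t) on [1, 3/2); …
decompose at 1/4, 1, 9/4; ℳ[f](s) sums the 4 pieces' integrals
over [0, 1/4), the kernel integral of t enters the sum
piece [1/4, 1): integrate sqrt(t)*log(sqrt(t)) against the kernel
between 1 and 9/4 the integrand is log(sqrt(t))·t^(s-1)
for t in [9/4, ∞): the term is ∫ exp(-sqrt(t))·t^(s-1)

on [0, 1/4): t
on [1/4, 1): sqrt(t)*log(sqrt(t))
on [1, 9/4): log(sqrt(t))
on [9/4, oo): exp(-sqrt(t))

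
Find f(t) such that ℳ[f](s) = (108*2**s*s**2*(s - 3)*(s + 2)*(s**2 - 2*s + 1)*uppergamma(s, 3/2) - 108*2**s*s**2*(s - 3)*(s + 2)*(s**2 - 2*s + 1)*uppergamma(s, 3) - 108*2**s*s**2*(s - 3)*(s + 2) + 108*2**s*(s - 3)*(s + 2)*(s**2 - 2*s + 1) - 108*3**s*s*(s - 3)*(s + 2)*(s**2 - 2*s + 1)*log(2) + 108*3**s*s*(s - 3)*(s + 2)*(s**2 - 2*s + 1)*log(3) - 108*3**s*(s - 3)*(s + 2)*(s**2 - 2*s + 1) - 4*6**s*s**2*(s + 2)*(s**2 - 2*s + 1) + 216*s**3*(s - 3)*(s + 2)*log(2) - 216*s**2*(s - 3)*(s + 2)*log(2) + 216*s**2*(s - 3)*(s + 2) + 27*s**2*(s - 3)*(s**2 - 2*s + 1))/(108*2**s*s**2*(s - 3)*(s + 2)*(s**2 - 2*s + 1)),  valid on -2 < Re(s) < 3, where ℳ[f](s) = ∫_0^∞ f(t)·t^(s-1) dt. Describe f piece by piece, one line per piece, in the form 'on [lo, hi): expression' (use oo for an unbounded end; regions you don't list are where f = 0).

along the cuts 1/2, 1, 3/2, 3, ℳ[f](s) splits into 5 integrals
∫ t**2·t^(s-1) over [0, 1/2)
on [1/2, 1) integrate f = log(t)/t against the kernel
∫ over [1, 3/2) of log(t)·t^(s-1) joins the sum
∫ over [3/2, 3) of exp(-t)·t^(s-1) joins the sum
[3, ∞) adds the kernel integral of t**(-3)

on [0, 1/2): t**2
on [1/2, 1): log(t)/t
on [1, 3/2): log(t)
on [3/2, 3): exp(-t)
on [3, oo): t**(-3)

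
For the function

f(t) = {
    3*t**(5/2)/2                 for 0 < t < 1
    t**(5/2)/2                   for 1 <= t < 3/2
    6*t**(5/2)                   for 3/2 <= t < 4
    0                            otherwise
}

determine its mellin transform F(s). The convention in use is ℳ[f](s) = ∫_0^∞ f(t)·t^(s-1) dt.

summing 3 kernel integrals split by 1, 3/2 yields ℳ[f](s)
on [0, 1) integrate f = 3*t**(5/2)/2 against the kernel
∫ over [1, 3/2) of t**(5/2)/2·t^(s-1) joins the sum
on [3/2, 4) integrate f = 6*t**(5/2) against the kernel

(-11*(3/2)**(s + 5/2) + 12*4**(s + 5/2) + 2)/(2*s + 5)
  Re(s) > -5/2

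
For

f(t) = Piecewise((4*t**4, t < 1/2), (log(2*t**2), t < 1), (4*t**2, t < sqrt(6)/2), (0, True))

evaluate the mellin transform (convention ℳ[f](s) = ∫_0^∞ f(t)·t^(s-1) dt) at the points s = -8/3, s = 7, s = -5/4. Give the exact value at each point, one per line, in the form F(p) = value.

invert the power substitution to get 4*t**2 on [0, 1/4); log(2*t) on [1/4, 1); 4*t on [1, 3/2)
invert the common scale on t to get t**2 on [0, 1/2); log(t) on [1/2, 2); 2*t on [2, 3)
summing 3 kernel integrals split by 1/2, 1 yields ℳ[f](s)
[0, 1/2) adds the kernel integral of 4*t**4
segment [1/2, 1) carries log(2*t**2); integrate it
between 1 and sqrt(6)/2 the integrand is 4*t**2·t^(s-1)

F(-8/3) = -2*18**(1/3) - log(2**(3/8 + 3*2**(2/3)/2)) + 15*2**(2/3)/8 + 183/32
F(7) = -1204015/2483712 + 129*log(2)/896 + 9*sqrt(6)/8
F(-5/4) = -496/75 - 8*2**(1/4)*log(2)/5 - 4*log(2)/5 + 754*2**(1/4)/275 + 8*2**(5/8)*3**(3/8)/3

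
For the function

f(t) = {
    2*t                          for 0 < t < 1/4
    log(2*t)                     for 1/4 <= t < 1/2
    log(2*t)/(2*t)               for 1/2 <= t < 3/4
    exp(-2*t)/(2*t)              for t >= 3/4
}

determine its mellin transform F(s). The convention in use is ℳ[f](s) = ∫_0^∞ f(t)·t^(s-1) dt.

(6*2**s*(s - 1)**2*(s + 1)*(2*s + (s - 1)**2 - 1)*uppergamma(s - 1, 3/2) - 6*2**s*(s - 1)**2*(s + 1) + 6*2**s*(s + 1)*(2*s + (s - 1)**2 - 1) + 3**s*(s - 1)*(s + 1)*(-4*log(2) + 4*log(3))*(2*s + (s - 1)**2 - 1) - 4*3**s*(s + 1)*(2*s + (s - 1)**2 - 1) + 6*(s - 1)**3*(s + 1)*log(2) + 6*(s - 1)**2*(s + 1)*log(2) + 6*(s - 1)**2*(s + 1) + 3*(s - 1)**2*(2*s + (s - 1)**2 - 1))/(6*2**(2*s)*(s - 1)**2*(s + 1)*(2*s + (s - 1)**2 - 1))
  Re(s) > -1

invert the common scale on t to get t on [0, 1/2); log(t) on [1/2, 1); log(t)/t on [1, 3/2); …
the shared t-power comes off first: t**2 on [0, 1/2); t*log(t) on [1/2, 1); log(t) on [1, 3/2); …
decompose at 1/4, 1/2, 3/4; ℳ[f](s) sums the 4 pieces' integrals
[0, 1/4) adds the kernel integral of 2*t
on [1/4, 1/2): add ∫ log(2*t)·t^(s-1) dt
over [1/2, 3/4), the kernel integral of log(2*t)/(2*t) enters the sum
piece [3/4, ∞): integrate exp(-2*t)/(2*t) against the kernel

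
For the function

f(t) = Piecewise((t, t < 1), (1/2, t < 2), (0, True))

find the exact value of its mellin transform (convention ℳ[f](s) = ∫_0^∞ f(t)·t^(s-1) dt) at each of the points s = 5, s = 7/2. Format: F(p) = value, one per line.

slice at 1, transform all 2 pieces, and sum them
over [0, 1), the kernel integral of t enters the sum
∫ 1/2·t^(s-1) over [1, 2)

F(5) = 49/15
F(7/2) = 5/63 + 8*sqrt(2)/7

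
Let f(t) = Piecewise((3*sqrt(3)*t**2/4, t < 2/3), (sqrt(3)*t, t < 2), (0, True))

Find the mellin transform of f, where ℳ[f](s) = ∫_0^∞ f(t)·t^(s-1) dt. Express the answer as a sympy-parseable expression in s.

back out the common scale on t: 3*sqrt(3)*t**2 on [0, 1/3); 2*sqrt(3)*t on [1/3, 1)
back out the shared t-power: 3*sqrt(3)*t**(3/2) on [0, 1/3); 2*sqrt(3)*sqrt(t) on [1/3, 1)
strip the common scale on t: t**(3/2) on [0, 1); 2*sqrt(t) on [1, 3)
f breaks at 2/3 into 2 integrals to sum
[0, 2/3) adds the kernel integral of 3*sqrt(3)*t**2/4
segment 2/3 to 2 holds sqrt(3)*t; add its integral

2**s*3**(1/2 - s)*(6*3**s*(s + 2) - s - 3)/(3*(s + 1)*(s + 2))
  Re(s) > -2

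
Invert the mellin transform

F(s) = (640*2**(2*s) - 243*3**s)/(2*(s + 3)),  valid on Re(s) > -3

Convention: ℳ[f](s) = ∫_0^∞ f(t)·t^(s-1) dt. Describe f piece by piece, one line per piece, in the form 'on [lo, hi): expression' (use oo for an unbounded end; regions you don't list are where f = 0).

f breaks at 3 into 2 integrals to sum
[0, 3) adds the kernel integral of t**3/2
segment 3 to 4 holds 5*t**3; add its integral

on [0, 3): t**3/2
on [3, 4): 5*t**3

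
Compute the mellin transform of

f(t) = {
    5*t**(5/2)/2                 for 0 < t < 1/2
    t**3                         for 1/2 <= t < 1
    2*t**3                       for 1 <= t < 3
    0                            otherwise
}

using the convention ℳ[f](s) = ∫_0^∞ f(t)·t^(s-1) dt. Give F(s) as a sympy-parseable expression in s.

f breaks at 1/2, 1 into 3 integrals to sum
over [0, 1/2), the kernel integral of 5*t**(5/2)/2 enters the sum
∫ t**3·t^(s-1) over [1/2, 1)
segment 1 to 3 holds 2*t**3; add its integral

(5*2**(1/2 - s)*(s + 3) + 432*3**s*(2*s + 5) - 16*s - 40 - (2*s + 5)/2**s)/(8*(s + 3)*(2*s + 5))
  Re(s) > -5/2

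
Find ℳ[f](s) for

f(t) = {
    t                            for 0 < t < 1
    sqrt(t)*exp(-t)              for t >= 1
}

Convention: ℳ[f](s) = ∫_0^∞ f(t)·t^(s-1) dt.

((s + 1)*uppergamma(s + 1/2, 1) + 1)/(s + 1)
  Re(s) > -1

the shared t-power comes off first: sqrt(t) on [0, 1); exp(-t) on [1, ∞)
decompose at 1; ℳ[f](s) sums the 2 pieces' integrals
for t in [0, 1): the term is ∫ t·t^(s-1)
[1, ∞) adds the kernel integral of sqrt(t)*exp(-t)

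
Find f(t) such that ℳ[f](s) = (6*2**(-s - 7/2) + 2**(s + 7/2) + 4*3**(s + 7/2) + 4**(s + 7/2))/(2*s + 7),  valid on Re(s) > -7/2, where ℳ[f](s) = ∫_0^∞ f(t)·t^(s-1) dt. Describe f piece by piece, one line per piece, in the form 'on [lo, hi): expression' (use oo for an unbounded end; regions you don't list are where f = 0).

cuts at 1/2, 2, 3: linearity sums the 4 kernel integrals
on [0, 1/2): add ∫ 6*t**(7/2)·t^(s-1) dt
∫ 3*t**(7/2)·t^(s-1) over [1/2, 2)
∫ 5*t**(7/2)/2·t^(s-1) over [2, 3)
between 3 and 4 the integrand is t**(7/2)/2·t^(s-1)

on [0, 1/2): 6*t**(7/2)
on [1/2, 2): 3*t**(7/2)
on [2, 3): 5*t**(7/2)/2
on [3, 4): t**(7/2)/2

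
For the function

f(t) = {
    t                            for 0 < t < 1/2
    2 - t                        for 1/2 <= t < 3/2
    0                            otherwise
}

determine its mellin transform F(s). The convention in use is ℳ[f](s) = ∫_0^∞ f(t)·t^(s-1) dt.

(3**s*s + 4*3**s - 2*s - 4)/(2*2**s*s*(s + 1))
  Re(s) > -1

cuts at 1/2: linearity sums the 2 kernel integrals
between 0 and 1/2 the integrand is t·t^(s-1)
segment 1/2 to 3/2 holds (2 - t); add its integral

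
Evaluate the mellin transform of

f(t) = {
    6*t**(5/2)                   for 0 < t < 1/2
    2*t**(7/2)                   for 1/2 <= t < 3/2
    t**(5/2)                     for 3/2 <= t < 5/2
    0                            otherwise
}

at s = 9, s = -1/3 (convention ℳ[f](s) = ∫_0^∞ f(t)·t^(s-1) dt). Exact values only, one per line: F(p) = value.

cuts at 1/2, 3/2: linearity sums the 3 kernel integrals
the [0, 1/2) slice contributes ∫ 6*t**(5/2)·t^(s-1) dt
on [1/2, 3/2): add ∫ 2*t**(7/2)·t^(s-1) dt
between 3/2 and 5/2 the integrand is t**(5/2)·t^(s-1)

F(9) = 127*sqrt(2)/1177600 + 1948617*sqrt(6)/294400 + 48828125*sqrt(10)/47104
F(-1/3) = 3*2**(5/6)*(101 + 180*3**(1/6) + 475*5**(1/6))/988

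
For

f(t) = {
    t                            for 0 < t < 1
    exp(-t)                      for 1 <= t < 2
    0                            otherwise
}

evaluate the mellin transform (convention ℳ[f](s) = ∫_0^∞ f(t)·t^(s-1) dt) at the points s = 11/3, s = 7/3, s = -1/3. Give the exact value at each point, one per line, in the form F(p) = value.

F(11/3) = -uppergamma(11/3, 2) + 3/14 + uppergamma(11/3, 1)
F(7/3) = -uppergamma(7/3, 2) + 3/10 + uppergamma(7/3, 1)
F(-1/3) = -uppergamma(-1/3, 2) + uppergamma(-1/3, 1) + 3/2

split f at 1: ℳ[f](s) collects 2 kernel integrals
[0, 1) adds the kernel integral of t
∫ exp(-t)·t^(s-1) over [1, 2)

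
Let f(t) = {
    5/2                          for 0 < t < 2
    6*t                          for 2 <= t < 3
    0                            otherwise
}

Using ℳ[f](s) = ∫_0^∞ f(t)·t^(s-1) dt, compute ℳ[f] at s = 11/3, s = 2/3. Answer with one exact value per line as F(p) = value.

F(11/3) = -1164*2**(2/3)/77 + 729*3**(2/3)/7
F(2/3) = -69*2**(2/3)/20 + 54*3**(2/3)/5

cuts at 2: linearity sums the 2 kernel integrals
on [0, 2): add ∫ 5/2·t^(s-1) dt
∫ 6*t·t^(s-1) over [2, 3)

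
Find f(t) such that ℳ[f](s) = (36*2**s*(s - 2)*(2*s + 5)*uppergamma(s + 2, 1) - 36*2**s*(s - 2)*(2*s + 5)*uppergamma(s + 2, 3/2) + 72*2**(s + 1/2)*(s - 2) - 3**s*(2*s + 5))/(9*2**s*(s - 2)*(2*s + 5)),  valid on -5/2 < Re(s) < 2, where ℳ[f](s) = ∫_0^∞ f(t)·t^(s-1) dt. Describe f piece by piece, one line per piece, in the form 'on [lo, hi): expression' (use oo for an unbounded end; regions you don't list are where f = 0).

the common scale on t comes off first: t**(5/2) on [0, 2); t**2*exp(-t/2) on [2, 3); t**(-2) on [3, ∞)
undo the shared t-power: sqrt(t) on [0, 2); exp(-t/2) on [2, 3); t**(-4) on [3, ∞)
linearity at 1, 3/2 turns ℳ[f](s) into 3 summed integrals
[0, 1) adds the kernel integral of 4*sqrt(2)*t**(5/2)
on [1, 3/2) integrate f = 4*t**2*exp(-t) against the kernel
on [3/2, ∞) integrate f = 1/(4*t**2) against the kernel

on [0, 1): 4*sqrt(2)*t**(5/2)
on [1, 3/2): 4*t**2*exp(-t)
on [3/2, oo): 1/(4*t**2)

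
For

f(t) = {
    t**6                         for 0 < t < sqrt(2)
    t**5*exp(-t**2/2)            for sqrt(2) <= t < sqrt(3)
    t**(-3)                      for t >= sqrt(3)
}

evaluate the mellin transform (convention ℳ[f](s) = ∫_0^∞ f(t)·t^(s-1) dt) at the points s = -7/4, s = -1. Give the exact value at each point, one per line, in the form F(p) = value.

strip the power substitution: t**3 on [0, 2); t**(5/2)*exp(-t/2) on [2, 3); t**(-3/2) on [3, ∞)
strip the shared t-power: t**(5/2) on [0, 2); t**2*exp(-t/2) on [2, 3); t**(-2) on [3, ∞)
undo the shared t-power: sqrt(t) on [0, 2); exp(-t/2) on [2, 3); t**(-4) on [3, ∞)
the 3 pieces separated at sqrt(2), sqrt(3) each add one integral
[0, sqrt(2)) adds the kernel integral of t**6
segment sqrt(2) to sqrt(3) holds t**5*exp(-t**2/2); add its integral
segment [sqrt(3), ∞) carries t**(-3); integrate it

F(-7/4) = -2**(5/8)*uppergamma(13/8, 3/2) + 4*3**(5/8)/513 + 2**(5/8)*uppergamma(13/8, 1) + 16*2**(1/8)/17
F(-1) = -5*exp(-3/2) + 1/36 + 4*sqrt(2)/5 + 4*exp(-1)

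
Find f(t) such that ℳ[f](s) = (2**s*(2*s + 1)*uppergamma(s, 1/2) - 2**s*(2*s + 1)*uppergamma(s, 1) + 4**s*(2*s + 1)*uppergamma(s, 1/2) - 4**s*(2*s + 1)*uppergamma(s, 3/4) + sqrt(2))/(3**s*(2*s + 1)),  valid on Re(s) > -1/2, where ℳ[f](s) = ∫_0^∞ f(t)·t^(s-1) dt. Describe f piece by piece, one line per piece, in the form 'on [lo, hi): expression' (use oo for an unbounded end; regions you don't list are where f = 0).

on [0, 1/3): sqrt(6)*sqrt(t)/2
on [1/3, 2/3): exp(-3*t/2)
on [2/3, 1): exp(-3*t/4)

strip the common scale on t: sqrt(t) on [0, 1/2); exp(-t) on [1/2, 1); exp(-t/2) on [1, 3/2)
f breaks at 1/3, 2/3 into 3 integrals to sum
∫ over [0, 1/3) of sqrt(6)*sqrt(t)/2·t^(s-1) joins the sum
the [1/3, 2/3) slice contributes ∫ exp(-3*t/2)·t^(s-1) dt
segment 2/3 to 1 holds exp(-3*t/4); add its integral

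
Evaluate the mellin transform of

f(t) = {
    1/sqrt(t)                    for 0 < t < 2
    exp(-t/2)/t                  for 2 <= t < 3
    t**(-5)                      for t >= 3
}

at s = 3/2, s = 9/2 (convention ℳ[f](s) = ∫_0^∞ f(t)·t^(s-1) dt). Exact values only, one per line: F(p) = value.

F(3/2) = -sqrt(2)*sqrt(pi)*erfc(sqrt(6)/2) + 2*sqrt(3)/567 + sqrt(2)*sqrt(pi)*erfc(1) + 2
F(9/2) = -78*sqrt(3)*exp(-3/2) - 15*sqrt(2)*sqrt(pi)*erfc(sqrt(6)/2) + 2*sqrt(3)/3 + 4 + 15*sqrt(2)*sqrt(pi)*erfc(1) + 58*sqrt(2)*exp(-1)

peel off the shared t-power: sqrt(t) on [0, 2); exp(-t/2) on [2, 3); t**(-4) on [3, ∞)
split f at 2, 3: ℳ[f](s) collects 3 kernel integrals
on [0, 2): add ∫ 1/sqrt(t)·t^(s-1) dt
on [2, 3) integrate f = exp(-t/2)/t against the kernel
∫ over [3, ∞) of t**(-5)·t^(s-1) joins the sum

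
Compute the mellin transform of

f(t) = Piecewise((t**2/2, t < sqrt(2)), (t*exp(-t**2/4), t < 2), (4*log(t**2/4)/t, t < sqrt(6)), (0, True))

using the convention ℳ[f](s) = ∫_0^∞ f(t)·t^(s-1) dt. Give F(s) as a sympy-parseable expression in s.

2**(s/2 + 1/2)*(3*2**(s/2 + 1/2)*(s + 2)*(4*s - (s + 1)**2)*uppergamma(s/2 + 1/2, 1/2) - 3*2**(s/2 + 1/2)*(s + 2)*(4*s - (s + 1)**2)*uppergamma(s/2 + 1/2, 1) - 12*2**(s/2 + 1/2)*(s + 2) + 3**(s/2 + 1/2)*(s + 1)*(s + 2)*(-4*log(3) + 4*log(2)) + 3**(s/2 + 1/2)*(s + 2)*(-8*log(2) + 8*log(3)) + 8*3**(s/2 + 1/2)*(s + 2) + 3*sqrt(2)*(4*s - (s + 1)**2))/(6*(s + 2)*(4*s - (s + 1)**2))
  Re(s) > -2

back out the shared t-power: t/2 on [0, sqrt(2)); exp(-t**2/4) on [sqrt(2), 2); 4*log(t**2/4)/t**2 on [2, sqrt(6))
back out the common scale on t: t on [0, sqrt(2)/2); exp(-t**2) on [sqrt(2)/2, 1); log(t**2)/t**2 on [1, sqrt(6)/2)
back out the power substitution: sqrt(t) on [0, 1/2); exp(-t) on [1/2, 1); log(t)/t on [1, 3/2)
linearity at sqrt(2), 2 turns ℳ[f](s) into 3 summed integrals
for t in [0, sqrt(2)): the term is ∫ t**2/2·t^(s-1)
for t in [sqrt(2), 2): the term is ∫ t*exp(-t**2/4)·t^(s-1)
over [2, sqrt(6)), the kernel integral of 4*log(t**2/4)/t enters the sum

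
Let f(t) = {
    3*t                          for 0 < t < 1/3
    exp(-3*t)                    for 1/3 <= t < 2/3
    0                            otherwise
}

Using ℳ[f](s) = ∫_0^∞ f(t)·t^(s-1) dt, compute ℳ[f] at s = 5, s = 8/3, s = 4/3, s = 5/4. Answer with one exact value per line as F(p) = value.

F(5) = (-1008 + exp(2) + 390*E)*exp(-2)/1458
F(8/3) = 3**(1/3)*(-11*uppergamma(8/3, 2) + 3 + 11*uppergamma(8/3, 1))/297
F(4/3) = 3**(2/3)*(-7*uppergamma(4/3, 2) + 3 + 7*uppergamma(4/3, 1))/63
F(5/4) = 3**(3/4)*(-9*uppergamma(5/4, 2) + 9*uppergamma(5/4, 1) + 4)/81

peel off the common scale on t: t on [0, 1); exp(-t) on [1, 2)
integrate the 2 segments split at 1/3, then add the results
segment 0 to 1/3 holds 3*t; add its integral
the [1/3, 2/3) slice contributes ∫ exp(-3*t)·t^(s-1) dt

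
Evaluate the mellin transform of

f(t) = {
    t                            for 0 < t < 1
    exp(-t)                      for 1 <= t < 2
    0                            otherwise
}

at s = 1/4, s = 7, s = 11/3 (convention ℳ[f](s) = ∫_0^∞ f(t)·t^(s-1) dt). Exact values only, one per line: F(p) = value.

F(1/4) = -uppergamma(1/4, 2) + uppergamma(1/4, 1) + 4/5
F(7) = -5296*exp(-2) + 1/8 + 1957*exp(-1)
F(11/3) = -uppergamma(11/3, 2) + 3/14 + uppergamma(11/3, 1)

linearity at 1 turns ℳ[f](s) into 2 summed integrals
the [0, 1) slice contributes ∫ t·t^(s-1) dt
for t in [1, 2): the term is ∫ exp(-t)·t^(s-1)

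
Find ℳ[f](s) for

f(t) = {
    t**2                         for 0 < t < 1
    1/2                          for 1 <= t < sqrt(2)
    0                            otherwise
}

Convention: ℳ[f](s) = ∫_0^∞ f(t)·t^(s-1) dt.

(2**(s/2)*(s + 2) + s - 2)/(2*s*(s + 2))
  Re(s) > -2

reversing the power substitution: t on [0, 1); 1/2 on [1, 2)
f breaks at 1 into 2 integrals to sum
on [0, 1) integrate f = t**2 against the kernel
[1, sqrt(2)) adds the kernel integral of 1/2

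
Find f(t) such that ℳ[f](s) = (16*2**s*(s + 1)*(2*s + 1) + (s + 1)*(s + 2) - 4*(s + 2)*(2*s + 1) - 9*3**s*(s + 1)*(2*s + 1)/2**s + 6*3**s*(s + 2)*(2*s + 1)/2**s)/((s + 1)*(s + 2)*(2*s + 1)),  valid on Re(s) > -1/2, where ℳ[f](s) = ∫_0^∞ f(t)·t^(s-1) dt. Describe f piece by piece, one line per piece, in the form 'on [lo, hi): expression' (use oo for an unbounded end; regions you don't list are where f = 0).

integrate the 3 segments split at 1, 3/2, then add the results
for t in [0, 1): the term is ∫ sqrt(t)/2·t^(s-1)
on [1, 3/2) integrate f = 4*t against the kernel
on [3/2, 2): add ∫ 4*t**2·t^(s-1) dt

on [0, 1): sqrt(t)/2
on [1, 3/2): 4*t
on [3/2, 2): 4*t**2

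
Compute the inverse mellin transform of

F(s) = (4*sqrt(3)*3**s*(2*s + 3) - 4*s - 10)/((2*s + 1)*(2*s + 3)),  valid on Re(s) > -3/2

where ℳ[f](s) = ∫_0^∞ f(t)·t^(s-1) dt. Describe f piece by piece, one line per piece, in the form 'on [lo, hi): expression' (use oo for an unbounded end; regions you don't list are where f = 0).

on [0, 1): t**(3/2)
on [1, 3): 2*sqrt(t)

decompose at 1; ℳ[f](s) sums the 2 pieces' integrals
over [0, 1), the kernel integral of t**(3/2) enters the sum
∫ over [1, 3) of 2*sqrt(t)·t^(s-1) joins the sum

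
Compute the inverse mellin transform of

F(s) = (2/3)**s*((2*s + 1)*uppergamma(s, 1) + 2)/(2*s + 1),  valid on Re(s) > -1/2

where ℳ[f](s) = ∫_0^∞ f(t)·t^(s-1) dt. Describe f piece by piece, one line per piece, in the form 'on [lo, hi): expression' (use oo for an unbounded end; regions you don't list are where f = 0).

on [0, 2/3): sqrt(6)*sqrt(t)/2
on [2/3, oo): exp(-3*t/2)

strip the common scale on t: sqrt(t) on [0, 1); exp(-t) on [1, ∞)
integrate the 2 segments split at 2/3, then add the results
piece [0, 2/3): integrate sqrt(6)*sqrt(t)/2 against the kernel
segment [2/3, ∞) carries exp(-3*t/2); integrate it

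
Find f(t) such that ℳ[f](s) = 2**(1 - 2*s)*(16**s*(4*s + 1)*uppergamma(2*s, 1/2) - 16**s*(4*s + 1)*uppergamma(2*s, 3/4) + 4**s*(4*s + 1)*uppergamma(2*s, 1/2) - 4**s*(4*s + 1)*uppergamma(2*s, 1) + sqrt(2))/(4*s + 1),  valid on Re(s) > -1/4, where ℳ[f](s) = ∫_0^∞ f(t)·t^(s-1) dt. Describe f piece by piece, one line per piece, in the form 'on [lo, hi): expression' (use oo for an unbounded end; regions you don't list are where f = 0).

on [0, 1/4): t**(1/4)
on [1/4, 1): exp(-sqrt(t))
on [1, 9/4): exp(-sqrt(t)/2)

strip the power substitution: sqrt(t) on [0, 1/2); exp(-t) on [1/2, 1); exp(-t/2) on [1, 3/2)
split f at 1/4, 1: ℳ[f](s) collects 3 kernel integrals
piece [0, 1/4): integrate t**(1/4) against the kernel
between 1/4 and 1 the integrand is exp(-sqrt(t))·t^(s-1)
[1, 9/4) adds the kernel integral of exp(-sqrt(t)/2)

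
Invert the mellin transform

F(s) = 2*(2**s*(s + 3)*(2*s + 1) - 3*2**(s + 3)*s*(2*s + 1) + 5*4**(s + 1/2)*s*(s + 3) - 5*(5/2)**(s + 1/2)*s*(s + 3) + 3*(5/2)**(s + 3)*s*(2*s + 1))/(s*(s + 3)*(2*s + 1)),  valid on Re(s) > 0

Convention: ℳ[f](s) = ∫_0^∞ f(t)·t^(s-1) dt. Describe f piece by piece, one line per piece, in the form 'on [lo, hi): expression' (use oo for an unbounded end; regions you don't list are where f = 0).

on [0, 2): 2
on [2, 5/2): 6*t**3
on [5/2, 4): 5*sqrt(t)

along the cuts 2, 5/2, ℳ[f](s) splits into 3 integrals
on [0, 2): add ∫ 2·t^(s-1) dt
on [2, 5/2) integrate f = 6*t**3 against the kernel
between 5/2 and 4 the integrand is 5*sqrt(t)·t^(s-1)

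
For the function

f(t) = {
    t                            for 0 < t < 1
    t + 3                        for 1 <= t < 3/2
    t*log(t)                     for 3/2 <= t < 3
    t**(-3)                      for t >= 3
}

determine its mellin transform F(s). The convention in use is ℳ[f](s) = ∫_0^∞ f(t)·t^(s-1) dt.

(-162*2**s*s*(s - 3)*(s**2 + 2*s + 1) - 162*2**s*(s - 3)*(s**2 + 2*s + 1) - 81*3**s*s**2*(s - 3)*(s + 1)*log(3) + 81*3**s*s**2*(s - 3)*(s + 1)*log(2) - 81*3**s*s*(s - 3)*(s + 1)*log(3) + 81*3**s*s*(s - 3)*(s + 1)*log(2) + 81*3**s*s*(s - 3)*(s + 1) + 243*3**s*s*(s - 3)*(s**2 + 2*s + 1) + 162*3**s*(s - 3)*(s**2 + 2*s + 1) + 162*6**s*s**2*(s - 3)*(s + 1)*log(3) - 162*6**s*s*(s - 3)*(s + 1) + 162*6**s*s*(s - 3)*(s + 1)*log(3) - 2*6**s*s*(s + 1)*(s**2 + 2*s + 1))/(54*2**s*s*(s - 3)*(s + 1)*(s**2 + 2*s + 1))
  -1 < Re(s) < 3

slice at 1, 3/2, 3, transform all 4 pieces, and sum them
the [0, 1) slice contributes ∫ t·t^(s-1) dt
on [1, 3/2): add ∫ (t + 3)·t^(s-1) dt
on [3/2, 3) integrate f = t*log(t) against the kernel
on [3, ∞): add ∫ t**(-3)·t^(s-1) dt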